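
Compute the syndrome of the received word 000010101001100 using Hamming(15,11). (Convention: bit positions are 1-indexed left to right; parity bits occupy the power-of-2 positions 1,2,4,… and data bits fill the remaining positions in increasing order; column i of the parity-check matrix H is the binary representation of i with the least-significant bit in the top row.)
Syndrome s = H · r^T (mod 2), r = 000010101001100:
  s[0] = (101010101010101)·(000010101001100) mod 2 = 0+0+0+0+1+0+1+0+1+0+0+0+1+0+0 mod 2 = 0
  s[1] = (011001100110011)·(000010101001100) mod 2 = 0+0+0+0+0+0+1+0+0+0+0+0+0+0+0 mod 2 = 1
  s[2] = (000111100001111)·(000010101001100) mod 2 = 0+0+0+0+1+0+1+0+0+0+0+1+1+0+0 mod 2 = 0
  s[3] = (000000011111111)·(000010101001100) mod 2 = 0+0+0+0+0+0+0+0+1+0+0+1+1+0+0 mod 2 = 1
Syndrome = 0101
Non-zero syndrome: error at position 10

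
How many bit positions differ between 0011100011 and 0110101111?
XOR = 0101001100, count of 1s = 4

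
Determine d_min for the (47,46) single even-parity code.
d_min = 2 (flipping one data bit also flips the parity bit, so the two closest codewords differ in exactly 2 positions).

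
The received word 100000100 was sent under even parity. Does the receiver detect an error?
Sum of received bits: 1+0+0+0+0+0+1+0+0 = 2; 2 mod 2 = 0. Result is 0 → no error detected.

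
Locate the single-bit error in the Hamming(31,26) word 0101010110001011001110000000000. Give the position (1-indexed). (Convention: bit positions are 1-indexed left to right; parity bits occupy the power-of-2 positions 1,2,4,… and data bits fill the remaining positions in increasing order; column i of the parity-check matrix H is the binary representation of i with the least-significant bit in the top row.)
Syndrome s = H · r^T (mod 2), r = 0101010110001011001110000000000:
  s[0] = (1010101010101010101010101010101)·(0101010110001011001110000000000) mod 2 = 0+0+0+0+0+0+0+0+1+0+0+0+1+0+1+0+0+0+1+0+1+0+0+0+0+0+0+0+0+0+0 mod 2 = 1
  s[1] = (0110011001100110011001100110011)·(0101010110001011001110000000000) mod 2 = 0+1+0+0+0+1+0+0+0+0+0+0+0+0+1+0+0+0+1+0+0+0+0+0+0+0+0+0+0+0+0 mod 2 = 0
  s[2] = (0001111000011110000111100001111)·(0101010110001011001110000000000) mod 2 = 0+0+0+1+0+1+0+0+0+0+0+0+1+0+1+0+0+0+0+1+1+0+0+0+0+0+0+0+0+0+0 mod 2 = 0
  s[3] = (0000000111111110000000011111111)·(0101010110001011001110000000000) mod 2 = 0+0+0+0+0+0+0+1+1+0+0+0+1+0+1+0+0+0+0+0+0+0+0+0+0+0+0+0+0+0+0 mod 2 = 0
  s[4] = (0000000000000001111111111111111)·(0101010110001011001110000000000) mod 2 = 0+0+0+0+0+0+0+0+0+0+0+0+0+0+0+1+0+0+1+1+1+0+0+0+0+0+0+0+0+0+0 mod 2 = 0
Syndrome = 10000
Column i of H is the binary representation of i, so the syndrome is the binary index of the flipped bit.
Read s = 10000 with s[0] as LSB: 1·2^0 + 0·2^1 + 0·2^2 + 0·2^3 + 0·2^4 = 1.
Error is at bit position 1.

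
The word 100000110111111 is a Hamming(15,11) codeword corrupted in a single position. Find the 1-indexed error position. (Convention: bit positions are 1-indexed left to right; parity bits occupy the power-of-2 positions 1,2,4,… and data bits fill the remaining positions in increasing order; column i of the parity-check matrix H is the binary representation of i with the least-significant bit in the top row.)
Syndrome s = H · r^T (mod 2), r = 100000110111111:
  s[0] = (101010101010101)·(100000110111111) mod 2 = 1+0+0+0+0+0+1+0+0+0+1+0+1+0+1 mod 2 = 1
  s[1] = (011001100110011)·(100000110111111) mod 2 = 0+0+0+0+0+0+1+0+0+1+1+0+0+1+1 mod 2 = 1
  s[2] = (000111100001111)·(100000110111111) mod 2 = 0+0+0+0+0+0+1+0+0+0+0+1+1+1+1 mod 2 = 1
  s[3] = (000000011111111)·(100000110111111) mod 2 = 0+0+0+0+0+0+0+1+0+1+1+1+1+1+1 mod 2 = 1
Syndrome = 1111
Column i of H is the binary representation of i, so the syndrome is the binary index of the flipped bit.
Read s = 1111 with s[0] as LSB: 1·2^0 + 1·2^1 + 1·2^2 + 1·2^3 = 15.
Error is at bit position 15.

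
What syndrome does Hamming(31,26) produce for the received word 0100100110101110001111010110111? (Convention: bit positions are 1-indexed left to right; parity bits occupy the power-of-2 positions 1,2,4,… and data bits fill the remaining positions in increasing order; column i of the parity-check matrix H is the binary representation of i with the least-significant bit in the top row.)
Syndrome s = H · r^T (mod 2), r = 0100100110101110001111010110111:
  s[0] = (1010101010101010101010101010101)·(0100100110101110001111010110111) mod 2 = 0+0+0+0+1+0+0+0+1+0+1+0+1+0+1+0+0+0+1+0+1+0+0+0+0+0+1+0+1+0+1 mod 2 = 0
  s[1] = (0110011001100110011001100110011)·(0100100110101110001111010110111) mod 2 = 0+1+0+0+0+0+0+0+0+0+1+0+0+1+1+0+0+0+1+0+0+1+0+0+0+1+1+0+0+1+1 mod 2 = 0
  s[2] = (0001111000011110000111100001111)·(0100100110101110001111010110111) mod 2 = 0+0+0+0+1+0+0+0+0+0+0+0+1+1+1+0+0+0+0+1+1+1+0+0+0+0+0+0+1+1+1 mod 2 = 0
  s[3] = (0000000111111110000000011111111)·(0100100110101110001111010110111) mod 2 = 0+0+0+0+0+0+0+1+1+0+1+0+1+1+1+0+0+0+0+0+0+0+0+1+0+1+1+0+1+1+1 mod 2 = 0
  s[4] = (0000000000000001111111111111111)·(0100100110101110001111010110111) mod 2 = 0+0+0+0+0+0+0+0+0+0+0+0+0+0+0+0+0+0+1+1+1+1+0+1+0+1+1+0+1+1+1 mod 2 = 0
Syndrome = 00000
s = 0: no error detected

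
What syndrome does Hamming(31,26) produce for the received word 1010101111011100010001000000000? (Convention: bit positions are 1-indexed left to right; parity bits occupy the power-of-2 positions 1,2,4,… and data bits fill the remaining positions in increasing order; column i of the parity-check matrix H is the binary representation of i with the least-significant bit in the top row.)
Syndrome s = H · r^T (mod 2), r = 1010101111011100010001000000000:
  s[0] = (1010101010101010101010101010101)·(1010101111011100010001000000000) mod 2 = 1+0+1+0+1+0+1+0+1+0+0+0+1+0+0+0+0+0+0+0+0+0+0+0+0+0+0+0+0+0+0 mod 2 = 0
  s[1] = (0110011001100110011001100110011)·(1010101111011100010001000000000) mod 2 = 0+0+1+0+0+0+1+0+0+1+0+0+0+1+0+0+0+1+0+0+0+1+0+0+0+0+0+0+0+0+0 mod 2 = 0
  s[2] = (0001111000011110000111100001111)·(1010101111011100010001000000000) mod 2 = 0+0+0+0+1+0+1+0+0+0+0+1+1+1+0+0+0+0+0+0+0+1+0+0+0+0+0+0+0+0+0 mod 2 = 0
  s[3] = (0000000111111110000000011111111)·(1010101111011100010001000000000) mod 2 = 0+0+0+0+0+0+0+1+1+1+0+1+1+1+0+0+0+0+0+0+0+0+0+0+0+0+0+0+0+0+0 mod 2 = 0
  s[4] = (0000000000000001111111111111111)·(1010101111011100010001000000000) mod 2 = 0+0+0+0+0+0+0+0+0+0+0+0+0+0+0+0+0+1+0+0+0+1+0+0+0+0+0+0+0+0+0 mod 2 = 0
Syndrome = 00000
s = 0: no error detected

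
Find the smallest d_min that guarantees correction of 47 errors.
Correcting t errors requires d_min ≥ 2t + 1 = 2·47 + 1 = 95.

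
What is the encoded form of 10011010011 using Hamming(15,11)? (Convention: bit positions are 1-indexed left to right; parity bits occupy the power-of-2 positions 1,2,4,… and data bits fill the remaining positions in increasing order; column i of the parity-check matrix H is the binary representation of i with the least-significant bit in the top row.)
Codeword c = d · G (mod 2), d = 10011010011:
  c[0] = d·G[:,0] = (10011010011)·(11011010101) mod 2 = 1+0+0+1+1+0+1+0+0+0+1 mod 2 = 1
  c[1] = d·G[:,1] = (10011010011)·(10110110011) mod 2 = 1+0+0+1+0+0+1+0+0+1+1 mod 2 = 1
  c[2] = d·G[:,2] = (10011010011)·(10000000000) mod 2 = 1+0+0+0+0+0+0+0+0+0+0 mod 2 = 1
  c[3] = d·G[:,3] = (10011010011)·(01110001111) mod 2 = 0+0+0+1+0+0+0+0+0+1+1 mod 2 = 1
  c[4] = d·G[:,4] = (10011010011)·(01000000000) mod 2 = 0+0+0+0+0+0+0+0+0+0+0 mod 2 = 0
  c[5] = d·G[:,5] = (10011010011)·(00100000000) mod 2 = 0+0+0+0+0+0+0+0+0+0+0 mod 2 = 0
  c[6] = d·G[:,6] = (10011010011)·(00010000000) mod 2 = 0+0+0+1+0+0+0+0+0+0+0 mod 2 = 1
  c[7] = d·G[:,7] = (10011010011)·(00001111111) mod 2 = 0+0+0+0+1+0+1+0+0+1+1 mod 2 = 0
  c[8] = d·G[:,8] = (10011010011)·(00001000000) mod 2 = 0+0+0+0+1+0+0+0+0+0+0 mod 2 = 1
  c[9] = d·G[:,9] = (10011010011)·(00000100000) mod 2 = 0+0+0+0+0+0+0+0+0+0+0 mod 2 = 0
  c[10] = d·G[:,10] = (10011010011)·(00000010000) mod 2 = 0+0+0+0+0+0+1+0+0+0+0 mod 2 = 1
  c[11] = d·G[:,11] = (10011010011)·(00000001000) mod 2 = 0+0+0+0+0+0+0+0+0+0+0 mod 2 = 0
  c[12] = d·G[:,12] = (10011010011)·(00000000100) mod 2 = 0+0+0+0+0+0+0+0+0+0+0 mod 2 = 0
  c[13] = d·G[:,13] = (10011010011)·(00000000010) mod 2 = 0+0+0+0+0+0+0+0+0+1+0 mod 2 = 1
  c[14] = d·G[:,14] = (10011010011)·(00000000001) mod 2 = 0+0+0+0+0+0+0+0+0+0+1 mod 2 = 1
Codeword = 111100101010011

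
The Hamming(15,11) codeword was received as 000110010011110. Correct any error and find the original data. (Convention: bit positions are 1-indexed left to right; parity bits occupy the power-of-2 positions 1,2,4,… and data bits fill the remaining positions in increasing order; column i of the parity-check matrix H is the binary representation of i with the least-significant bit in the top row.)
Syndrome s = H · r^T (mod 2), r = 000110010011110:
  s[0] = (101010101010101)·(000110010011110) mod 2 = 0+0+0+0+1+0+0+0+0+0+1+0+1+0+0 mod 2 = 1
  s[1] = (011001100110011)·(000110010011110) mod 2 = 0+0+0+0+0+0+0+0+0+0+1+0+0+1+0 mod 2 = 0
  s[2] = (000111100001111)·(000110010011110) mod 2 = 0+0+0+1+1+0+0+0+0+0+0+1+1+1+0 mod 2 = 1
  s[3] = (000000011111111)·(000110010011110) mod 2 = 0+0+0+0+0+0+0+1+0+0+1+1+1+1+0 mod 2 = 1
Syndrome = 1011
Column 13 of H equals this syndrome → error at bit 13 (1-indexed).
Flip bit 13: 000110010011110 → 000110010011010
Extract data bits at positions {3,5,6,7,9,10,11,12,13,14,15}: 01000011010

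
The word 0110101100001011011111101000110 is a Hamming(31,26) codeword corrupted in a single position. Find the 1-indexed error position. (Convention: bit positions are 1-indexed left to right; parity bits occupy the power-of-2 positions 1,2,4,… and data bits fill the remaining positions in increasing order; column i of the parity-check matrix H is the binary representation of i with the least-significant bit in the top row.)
Syndrome s = H · r^T (mod 2), r = 0110101100001011011111101000110:
  s[0] = (1010101010101010101010101010101)·(0110101100001011011111101000110) mod 2 = 0+0+1+0+1+0+1+0+0+0+0+0+1+0+1+0+0+0+1+0+1+0+1+0+1+0+0+0+1+0+0 mod 2 = 0
  s[1] = (0110011001100110011001100110011)·(0110101100001011011111101000110) mod 2 = 0+1+1+0+0+0+1+0+0+0+0+0+0+0+1+0+0+1+1+0+0+1+1+0+0+0+0+0+0+1+0 mod 2 = 1
  s[2] = (0001111000011110000111100001111)·(0110101100001011011111101000110) mod 2 = 0+0+0+0+1+0+1+0+0+0+0+0+1+0+1+0+0+0+0+1+1+1+1+0+0+0+0+0+1+1+0 mod 2 = 0
  s[3] = (0000000111111110000000011111111)·(0110101100001011011111101000110) mod 2 = 0+0+0+0+0+0+0+1+0+0+0+0+1+0+1+0+0+0+0+0+0+0+0+0+1+0+0+0+1+1+0 mod 2 = 0
  s[4] = (0000000000000001111111111111111)·(0110101100001011011111101000110) mod 2 = 0+0+0+0+0+0+0+0+0+0+0+0+0+0+0+1+0+1+1+1+1+1+1+0+1+0+0+0+1+1+0 mod 2 = 0
Syndrome = 01000
Column i of H is the binary representation of i, so the syndrome is the binary index of the flipped bit.
Read s = 01000 with s[0] as LSB: 0·2^0 + 1·2^1 + 0·2^2 + 0·2^3 + 0·2^4 = 2.
Error is at bit position 2.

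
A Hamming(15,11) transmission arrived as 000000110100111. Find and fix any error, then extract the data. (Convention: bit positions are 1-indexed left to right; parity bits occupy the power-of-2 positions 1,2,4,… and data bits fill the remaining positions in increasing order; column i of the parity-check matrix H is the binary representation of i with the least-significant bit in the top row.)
Syndrome s = H · r^T (mod 2), r = 000000110100111:
  s[0] = (101010101010101)·(000000110100111) mod 2 = 0+0+0+0+0+0+1+0+0+0+0+0+1+0+1 mod 2 = 1
  s[1] = (011001100110011)·(000000110100111) mod 2 = 0+0+0+0+0+0+1+0+0+1+0+0+0+1+1 mod 2 = 0
  s[2] = (000111100001111)·(000000110100111) mod 2 = 0+0+0+0+0+0+1+0+0+0+0+0+1+1+1 mod 2 = 0
  s[3] = (000000011111111)·(000000110100111) mod 2 = 0+0+0+0+0+0+0+1+0+1+0+0+1+1+1 mod 2 = 1
Syndrome = 1001
Column 9 of H equals this syndrome → error at bit 9 (1-indexed).
Flip bit 9: 000000110100111 → 000000111100111
Extract data bits at positions {3,5,6,7,9,10,11,12,13,14,15}: 00011100111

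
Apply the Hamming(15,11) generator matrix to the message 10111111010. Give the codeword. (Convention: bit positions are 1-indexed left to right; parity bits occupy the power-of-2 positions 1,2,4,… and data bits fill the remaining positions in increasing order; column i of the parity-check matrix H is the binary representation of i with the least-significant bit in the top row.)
Codeword c = d · G (mod 2), d = 10111111010:
  c[0] = d·G[:,0] = (10111111010)·(11011010101) mod 2 = 1+0+0+1+1+0+1+0+0+0+0 mod 2 = 0
  c[1] = d·G[:,1] = (10111111010)·(10110110011) mod 2 = 1+0+1+1+0+1+1+0+0+1+0 mod 2 = 0
  c[2] = d·G[:,2] = (10111111010)·(10000000000) mod 2 = 1+0+0+0+0+0+0+0+0+0+0 mod 2 = 1
  c[3] = d·G[:,3] = (10111111010)·(01110001111) mod 2 = 0+0+1+1+0+0+0+1+0+1+0 mod 2 = 0
  c[4] = d·G[:,4] = (10111111010)·(01000000000) mod 2 = 0+0+0+0+0+0+0+0+0+0+0 mod 2 = 0
  c[5] = d·G[:,5] = (10111111010)·(00100000000) mod 2 = 0+0+1+0+0+0+0+0+0+0+0 mod 2 = 1
  c[6] = d·G[:,6] = (10111111010)·(00010000000) mod 2 = 0+0+0+1+0+0+0+0+0+0+0 mod 2 = 1
  c[7] = d·G[:,7] = (10111111010)·(00001111111) mod 2 = 0+0+0+0+1+1+1+1+0+1+0 mod 2 = 1
  c[8] = d·G[:,8] = (10111111010)·(00001000000) mod 2 = 0+0+0+0+1+0+0+0+0+0+0 mod 2 = 1
  c[9] = d·G[:,9] = (10111111010)·(00000100000) mod 2 = 0+0+0+0+0+1+0+0+0+0+0 mod 2 = 1
  c[10] = d·G[:,10] = (10111111010)·(00000010000) mod 2 = 0+0+0+0+0+0+1+0+0+0+0 mod 2 = 1
  c[11] = d·G[:,11] = (10111111010)·(00000001000) mod 2 = 0+0+0+0+0+0+0+1+0+0+0 mod 2 = 1
  c[12] = d·G[:,12] = (10111111010)·(00000000100) mod 2 = 0+0+0+0+0+0+0+0+0+0+0 mod 2 = 0
  c[13] = d·G[:,13] = (10111111010)·(00000000010) mod 2 = 0+0+0+0+0+0+0+0+0+1+0 mod 2 = 1
  c[14] = d·G[:,14] = (10111111010)·(00000000001) mod 2 = 0+0+0+0+0+0+0+0+0+0+0 mod 2 = 0
Codeword = 001001111111010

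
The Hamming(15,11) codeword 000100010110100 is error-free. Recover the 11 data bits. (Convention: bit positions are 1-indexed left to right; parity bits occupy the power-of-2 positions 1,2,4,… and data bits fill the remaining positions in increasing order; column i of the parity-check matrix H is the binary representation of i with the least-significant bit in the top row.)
Parity bits occupy power-of-2 positions; data bits are at positions {3,5,6,7,9,10,11,12,13,14,15} (1-indexed).
Extract: c[3]=0 c[5]=0 c[6]=0 c[7]=0 c[9]=0 c[10]=1 c[11]=1 c[12]=0 c[13]=1 c[14]=0 c[15]=0
Data = 00000110100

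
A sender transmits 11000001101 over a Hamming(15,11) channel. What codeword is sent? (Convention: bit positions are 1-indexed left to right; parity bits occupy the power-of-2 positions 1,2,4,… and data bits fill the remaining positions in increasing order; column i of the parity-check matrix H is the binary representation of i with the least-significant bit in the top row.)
Codeword c = d · G (mod 2), d = 11000001101:
  c[0] = d·G[:,0] = (11000001101)·(11011010101) mod 2 = 1+1+0+0+0+0+0+0+1+0+1 mod 2 = 0
  c[1] = d·G[:,1] = (11000001101)·(10110110011) mod 2 = 1+0+0+0+0+0+0+0+0+0+1 mod 2 = 0
  c[2] = d·G[:,2] = (11000001101)·(10000000000) mod 2 = 1+0+0+0+0+0+0+0+0+0+0 mod 2 = 1
  c[3] = d·G[:,3] = (11000001101)·(01110001111) mod 2 = 0+1+0+0+0+0+0+1+1+0+1 mod 2 = 0
  c[4] = d·G[:,4] = (11000001101)·(01000000000) mod 2 = 0+1+0+0+0+0+0+0+0+0+0 mod 2 = 1
  c[5] = d·G[:,5] = (11000001101)·(00100000000) mod 2 = 0+0+0+0+0+0+0+0+0+0+0 mod 2 = 0
  c[6] = d·G[:,6] = (11000001101)·(00010000000) mod 2 = 0+0+0+0+0+0+0+0+0+0+0 mod 2 = 0
  c[7] = d·G[:,7] = (11000001101)·(00001111111) mod 2 = 0+0+0+0+0+0+0+1+1+0+1 mod 2 = 1
  c[8] = d·G[:,8] = (11000001101)·(00001000000) mod 2 = 0+0+0+0+0+0+0+0+0+0+0 mod 2 = 0
  c[9] = d·G[:,9] = (11000001101)·(00000100000) mod 2 = 0+0+0+0+0+0+0+0+0+0+0 mod 2 = 0
  c[10] = d·G[:,10] = (11000001101)·(00000010000) mod 2 = 0+0+0+0+0+0+0+0+0+0+0 mod 2 = 0
  c[11] = d·G[:,11] = (11000001101)·(00000001000) mod 2 = 0+0+0+0+0+0+0+1+0+0+0 mod 2 = 1
  c[12] = d·G[:,12] = (11000001101)·(00000000100) mod 2 = 0+0+0+0+0+0+0+0+1+0+0 mod 2 = 1
  c[13] = d·G[:,13] = (11000001101)·(00000000010) mod 2 = 0+0+0+0+0+0+0+0+0+0+0 mod 2 = 0
  c[14] = d·G[:,14] = (11000001101)·(00000000001) mod 2 = 0+0+0+0+0+0+0+0+0+0+1 mod 2 = 1
Codeword = 001010010001101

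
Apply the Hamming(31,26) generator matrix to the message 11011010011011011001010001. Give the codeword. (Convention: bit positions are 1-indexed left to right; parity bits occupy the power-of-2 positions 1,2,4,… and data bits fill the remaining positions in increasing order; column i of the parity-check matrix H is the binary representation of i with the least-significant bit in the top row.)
Codeword c = d · G (mod 2), d = 11011010011011011001010001:
  c[0] = d·G[:,0] = (11011010011011011001010001)·(11011010101101010101010101) mod 2 = 1+1+0+1+1+0+1+0+0+0+1+0+0+1+0+1+0+0+0+1+0+1+0+0+0+1 mod 2 = 1
  c[1] = d·G[:,1] = (11011010011011011001010001)·(10110110011011001100110011) mod 2 = 1+0+0+1+0+0+1+0+0+1+1+0+1+1+0+0+1+0+0+0+0+1+0+0+0+1 mod 2 = 0
  c[2] = d·G[:,2] = (11011010011011011001010001)·(10000000000000000000000000) mod 2 = 1+0+0+0+0+0+0+0+0+0+0+0+0+0+0+0+0+0+0+0+0+0+0+0+0+0 mod 2 = 1
  c[3] = d·G[:,3] = (11011010011011011001010001)·(01110001111000111100001111) mod 2 = 0+1+0+1+0+0+0+0+0+1+1+0+0+0+0+1+1+0+0+0+0+0+0+0+0+1 mod 2 = 1
  c[4] = d·G[:,4] = (11011010011011011001010001)·(01000000000000000000000000) mod 2 = 0+1+0+0+0+0+0+0+0+0+0+0+0+0+0+0+0+0+0+0+0+0+0+0+0+0 mod 2 = 1
  c[5] = d·G[:,5] = (11011010011011011001010001)·(00100000000000000000000000) mod 2 = 0+0+0+0+0+0+0+0+0+0+0+0+0+0+0+0+0+0+0+0+0+0+0+0+0+0 mod 2 = 0
  c[6] = d·G[:,6] = (11011010011011011001010001)·(00010000000000000000000000) mod 2 = 0+0+0+1+0+0+0+0+0+0+0+0+0+0+0+0+0+0+0+0+0+0+0+0+0+0 mod 2 = 1
  c[7] = d·G[:,7] = (11011010011011011001010001)·(00001111111000000011111111) mod 2 = 0+0+0+0+1+0+1+0+0+1+1+0+0+0+0+0+0+0+0+1+0+1+0+0+0+1 mod 2 = 1
  c[8] = d·G[:,8] = (11011010011011011001010001)·(00001000000000000000000000) mod 2 = 0+0+0+0+1+0+0+0+0+0+0+0+0+0+0+0+0+0+0+0+0+0+0+0+0+0 mod 2 = 1
  c[9] = d·G[:,9] = (11011010011011011001010001)·(00000100000000000000000000) mod 2 = 0+0+0+0+0+0+0+0+0+0+0+0+0+0+0+0+0+0+0+0+0+0+0+0+0+0 mod 2 = 0
  c[10] = d·G[:,10] = (11011010011011011001010001)·(00000010000000000000000000) mod 2 = 0+0+0+0+0+0+1+0+0+0+0+0+0+0+0+0+0+0+0+0+0+0+0+0+0+0 mod 2 = 1
  c[11] = d·G[:,11] = (11011010011011011001010001)·(00000001000000000000000000) mod 2 = 0+0+0+0+0+0+0+0+0+0+0+0+0+0+0+0+0+0+0+0+0+0+0+0+0+0 mod 2 = 0
  c[12] = d·G[:,12] = (11011010011011011001010001)·(00000000100000000000000000) mod 2 = 0+0+0+0+0+0+0+0+0+0+0+0+0+0+0+0+0+0+0+0+0+0+0+0+0+0 mod 2 = 0
  c[13] = d·G[:,13] = (11011010011011011001010001)·(00000000010000000000000000) mod 2 = 0+0+0+0+0+0+0+0+0+1+0+0+0+0+0+0+0+0+0+0+0+0+0+0+0+0 mod 2 = 1
  c[14] = d·G[:,14] = (11011010011011011001010001)·(00000000001000000000000000) mod 2 = 0+0+0+0+0+0+0+0+0+0+1+0+0+0+0+0+0+0+0+0+0+0+0+0+0+0 mod 2 = 1
  c[15] = d·G[:,15] = (11011010011011011001010001)·(00000000000111111111111111) mod 2 = 0+0+0+0+0+0+0+0+0+0+0+0+1+1+0+1+1+0+0+1+0+1+0+0+0+1 mod 2 = 1
  c[16] = d·G[:,16] = (11011010011011011001010001)·(00000000000100000000000000) mod 2 = 0+0+0+0+0+0+0+0+0+0+0+0+0+0+0+0+0+0+0+0+0+0+0+0+0+0 mod 2 = 0
  c[17] = d·G[:,17] = (11011010011011011001010001)·(00000000000010000000000000) mod 2 = 0+0+0+0+0+0+0+0+0+0+0+0+1+0+0+0+0+0+0+0+0+0+0+0+0+0 mod 2 = 1
  c[18] = d·G[:,18] = (11011010011011011001010001)·(00000000000001000000000000) mod 2 = 0+0+0+0+0+0+0+0+0+0+0+0+0+1+0+0+0+0+0+0+0+0+0+0+0+0 mod 2 = 1
  c[19] = d·G[:,19] = (11011010011011011001010001)·(00000000000000100000000000) mod 2 = 0+0+0+0+0+0+0+0+0+0+0+0+0+0+0+0+0+0+0+0+0+0+0+0+0+0 mod 2 = 0
  c[20] = d·G[:,20] = (11011010011011011001010001)·(00000000000000010000000000) mod 2 = 0+0+0+0+0+0+0+0+0+0+0+0+0+0+0+1+0+0+0+0+0+0+0+0+0+0 mod 2 = 1
  c[21] = d·G[:,21] = (11011010011011011001010001)·(00000000000000001000000000) mod 2 = 0+0+0+0+0+0+0+0+0+0+0+0+0+0+0+0+1+0+0+0+0+0+0+0+0+0 mod 2 = 1
  c[22] = d·G[:,22] = (11011010011011011001010001)·(00000000000000000100000000) mod 2 = 0+0+0+0+0+0+0+0+0+0+0+0+0+0+0+0+0+0+0+0+0+0+0+0+0+0 mod 2 = 0
  c[23] = d·G[:,23] = (11011010011011011001010001)·(00000000000000000010000000) mod 2 = 0+0+0+0+0+0+0+0+0+0+0+0+0+0+0+0+0+0+0+0+0+0+0+0+0+0 mod 2 = 0
  c[24] = d·G[:,24] = (11011010011011011001010001)·(00000000000000000001000000) mod 2 = 0+0+0+0+0+0+0+0+0+0+0+0+0+0+0+0+0+0+0+1+0+0+0+0+0+0 mod 2 = 1
  c[25] = d·G[:,25] = (11011010011011011001010001)·(00000000000000000000100000) mod 2 = 0+0+0+0+0+0+0+0+0+0+0+0+0+0+0+0+0+0+0+0+0+0+0+0+0+0 mod 2 = 0
  c[26] = d·G[:,26] = (11011010011011011001010001)·(00000000000000000000010000) mod 2 = 0+0+0+0+0+0+0+0+0+0+0+0+0+0+0+0+0+0+0+0+0+1+0+0+0+0 mod 2 = 1
  c[27] = d·G[:,27] = (11011010011011011001010001)·(00000000000000000000001000) mod 2 = 0+0+0+0+0+0+0+0+0+0+0+0+0+0+0+0+0+0+0+0+0+0+0+0+0+0 mod 2 = 0
  c[28] = d·G[:,28] = (11011010011011011001010001)·(00000000000000000000000100) mod 2 = 0+0+0+0+0+0+0+0+0+0+0+0+0+0+0+0+0+0+0+0+0+0+0+0+0+0 mod 2 = 0
  c[29] = d·G[:,29] = (11011010011011011001010001)·(00000000000000000000000010) mod 2 = 0+0+0+0+0+0+0+0+0+0+0+0+0+0+0+0+0+0+0+0+0+0+0+0+0+0 mod 2 = 0
  c[30] = d·G[:,30] = (11011010011011011001010001)·(00000000000000000000000001) mod 2 = 0+0+0+0+0+0+0+0+0+0+0+0+0+0+0+0+0+0+0+0+0+0+0+0+0+1 mod 2 = 1
Codeword = 1011101110100111011011001010001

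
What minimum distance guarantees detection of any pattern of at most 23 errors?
Detecting e errors requires d_min ≥ e + 1 = 23 + 1 = 24.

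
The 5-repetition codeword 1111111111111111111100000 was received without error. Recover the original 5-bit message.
Split into 5-bit blocks: 11111 11111 11111 11111 00000
Data = 11110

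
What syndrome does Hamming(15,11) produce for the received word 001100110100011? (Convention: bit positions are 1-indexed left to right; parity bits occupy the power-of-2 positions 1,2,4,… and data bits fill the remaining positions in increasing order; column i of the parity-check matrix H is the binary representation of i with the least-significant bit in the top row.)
Syndrome s = H · r^T (mod 2), r = 001100110100011:
  s[0] = (101010101010101)·(001100110100011) mod 2 = 0+0+1+0+0+0+1+0+0+0+0+0+0+0+1 mod 2 = 1
  s[1] = (011001100110011)·(001100110100011) mod 2 = 0+0+1+0+0+0+1+0+0+1+0+0+0+1+1 mod 2 = 1
  s[2] = (000111100001111)·(001100110100011) mod 2 = 0+0+0+1+0+0+1+0+0+0+0+0+0+1+1 mod 2 = 0
  s[3] = (000000011111111)·(001100110100011) mod 2 = 0+0+0+0+0+0+0+1+0+1+0+0+0+1+1 mod 2 = 0
Syndrome = 1100
Non-zero syndrome: error at position 3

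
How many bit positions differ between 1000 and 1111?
XOR = 0111, count of 1s = 3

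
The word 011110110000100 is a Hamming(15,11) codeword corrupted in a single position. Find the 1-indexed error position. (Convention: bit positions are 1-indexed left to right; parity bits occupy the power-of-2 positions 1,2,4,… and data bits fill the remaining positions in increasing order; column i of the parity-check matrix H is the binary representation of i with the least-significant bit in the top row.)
Syndrome s = H · r^T (mod 2), r = 011110110000100:
  s[0] = (101010101010101)·(011110110000100) mod 2 = 0+0+1+0+1+0+1+0+0+0+0+0+1+0+0 mod 2 = 0
  s[1] = (011001100110011)·(011110110000100) mod 2 = 0+1+1+0+0+0+1+0+0+0+0+0+0+0+0 mod 2 = 1
  s[2] = (000111100001111)·(011110110000100) mod 2 = 0+0+0+1+1+0+1+0+0+0+0+0+1+0+0 mod 2 = 0
  s[3] = (000000011111111)·(011110110000100) mod 2 = 0+0+0+0+0+0+0+1+0+0+0+0+1+0+0 mod 2 = 0
Syndrome = 0100
Column i of H is the binary representation of i, so the syndrome is the binary index of the flipped bit.
Read s = 0100 with s[0] as LSB: 0·2^0 + 1·2^1 + 0·2^2 + 0·2^3 = 2.
Error is at bit position 2.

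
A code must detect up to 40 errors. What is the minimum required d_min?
Detecting e errors requires d_min ≥ e + 1 = 40 + 1 = 41.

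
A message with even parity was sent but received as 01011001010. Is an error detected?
Sum of received bits: 0+1+0+1+1+0+0+1+0+1+0 = 5; 5 mod 2 = 1. Result is 1 ≠ 0 → error detected.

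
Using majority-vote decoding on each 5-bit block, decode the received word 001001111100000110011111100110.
Split into 5-bit blocks and majority-vote each:
  block 1 = 00100: 1 ones, 4 zeros → 0
  block 2 = 11111: 5 ones, 0 zeros → 1
  block 3 = 00000: 0 ones, 5 zeros → 0
  block 4 = 11001: 3 ones, 2 zeros → 1
  block 5 = 11111: 5 ones, 0 zeros → 1
  block 6 = 00110: 2 ones, 3 zeros → 0
Decoded = 010110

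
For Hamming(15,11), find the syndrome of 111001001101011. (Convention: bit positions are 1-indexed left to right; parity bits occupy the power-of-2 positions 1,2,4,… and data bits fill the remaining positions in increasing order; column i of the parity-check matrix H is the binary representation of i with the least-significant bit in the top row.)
Syndrome s = H · r^T (mod 2), r = 111001001101011:
  s[0] = (101010101010101)·(111001001101011) mod 2 = 1+0+1+0+0+0+0+0+1+0+0+0+0+0+1 mod 2 = 0
  s[1] = (011001100110011)·(111001001101011) mod 2 = 0+1+1+0+0+1+0+0+0+1+0+0+0+1+1 mod 2 = 0
  s[2] = (000111100001111)·(111001001101011) mod 2 = 0+0+0+0+0+1+0+0+0+0+0+1+0+1+1 mod 2 = 0
  s[3] = (000000011111111)·(111001001101011) mod 2 = 0+0+0+0+0+0+0+0+1+1+0+1+0+1+1 mod 2 = 1
Syndrome = 0001
Non-zero syndrome: error at position 8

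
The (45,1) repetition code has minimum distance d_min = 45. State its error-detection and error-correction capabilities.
Detection only: up to d_min − 1 = 44 errors.
Correction: up to ⌊(d_min − 1)/2⌋ = ⌊44/2⌋ = 22 errors.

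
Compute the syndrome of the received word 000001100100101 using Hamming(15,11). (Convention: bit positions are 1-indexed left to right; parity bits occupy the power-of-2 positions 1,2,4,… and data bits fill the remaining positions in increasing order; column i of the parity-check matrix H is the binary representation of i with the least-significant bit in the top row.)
Syndrome s = H · r^T (mod 2), r = 000001100100101:
  s[0] = (101010101010101)·(000001100100101) mod 2 = 0+0+0+0+0+0+1+0+0+0+0+0+1+0+1 mod 2 = 1
  s[1] = (011001100110011)·(000001100100101) mod 2 = 0+0+0+0+0+1+1+0+0+1+0+0+0+0+1 mod 2 = 0
  s[2] = (000111100001111)·(000001100100101) mod 2 = 0+0+0+0+0+1+1+0+0+0+0+0+1+0+1 mod 2 = 0
  s[3] = (000000011111111)·(000001100100101) mod 2 = 0+0+0+0+0+0+0+0+0+1+0+0+1+0+1 mod 2 = 1
Syndrome = 1001
Non-zero syndrome: error at position 9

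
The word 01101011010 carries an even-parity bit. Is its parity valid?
Sum of all bits: 0+1+1+0+1+0+1+1+0+1+0 = 6; 6 mod 2 = 0. Result is 0 → valid parity.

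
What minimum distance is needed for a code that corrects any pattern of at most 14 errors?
Correcting t errors requires d_min ≥ 2t + 1 = 2·14 + 1 = 29.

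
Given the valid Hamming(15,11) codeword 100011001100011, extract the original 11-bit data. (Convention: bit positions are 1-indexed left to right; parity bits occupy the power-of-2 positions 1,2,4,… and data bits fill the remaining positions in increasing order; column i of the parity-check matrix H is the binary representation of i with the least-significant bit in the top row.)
Parity bits occupy power-of-2 positions; data bits are at positions {3,5,6,7,9,10,11,12,13,14,15} (1-indexed).
Extract: c[3]=0 c[5]=1 c[6]=1 c[7]=0 c[9]=1 c[10]=1 c[11]=0 c[12]=0 c[13]=0 c[14]=1 c[15]=1
Data = 01101100011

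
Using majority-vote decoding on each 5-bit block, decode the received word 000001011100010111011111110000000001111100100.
Split into 5-bit blocks and majority-vote each:
  block 1 = 00000: 0 ones, 5 zeros → 0
  block 2 = 10111: 4 ones, 1 zeros → 1
  block 3 = 00010: 1 ones, 4 zeros → 0
  block 4 = 11101: 4 ones, 1 zeros → 1
  block 5 = 11111: 5 ones, 0 zeros → 1
  block 6 = 10000: 1 ones, 4 zeros → 0
  block 7 = 00000: 0 ones, 5 zeros → 0
  block 8 = 11111: 5 ones, 0 zeros → 1
  block 9 = 00100: 1 ones, 4 zeros → 0
Decoded = 010110010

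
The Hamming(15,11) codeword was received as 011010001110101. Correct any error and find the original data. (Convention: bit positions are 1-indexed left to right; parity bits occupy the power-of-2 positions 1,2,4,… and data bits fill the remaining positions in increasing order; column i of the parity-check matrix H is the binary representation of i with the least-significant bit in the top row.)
Syndrome s = H · r^T (mod 2), r = 011010001110101:
  s[0] = (101010101010101)·(011010001110101) mod 2 = 0+0+1+0+1+0+0+0+1+0+1+0+1+0+1 mod 2 = 0
  s[1] = (011001100110011)·(011010001110101) mod 2 = 0+1+1+0+0+0+0+0+0+1+1+0+0+0+1 mod 2 = 1
  s[2] = (000111100001111)·(011010001110101) mod 2 = 0+0+0+0+1+0+0+0+0+0+0+0+1+0+1 mod 2 = 1
  s[3] = (000000011111111)·(011010001110101) mod 2 = 0+0+0+0+0+0+0+0+1+1+1+0+1+0+1 mod 2 = 1
Syndrome = 0111
Column 14 of H equals this syndrome → error at bit 14 (1-indexed).
Flip bit 14: 011010001110101 → 011010001110111
Extract data bits at positions {3,5,6,7,9,10,11,12,13,14,15}: 11001110111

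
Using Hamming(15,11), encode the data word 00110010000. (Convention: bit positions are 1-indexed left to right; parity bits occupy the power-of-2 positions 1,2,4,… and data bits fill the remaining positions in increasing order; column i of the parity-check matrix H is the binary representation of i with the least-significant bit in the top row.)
Codeword c = d · G (mod 2), d = 00110010000:
  c[0] = d·G[:,0] = (00110010000)·(11011010101) mod 2 = 0+0+0+1+0+0+1+0+0+0+0 mod 2 = 0
  c[1] = d·G[:,1] = (00110010000)·(10110110011) mod 2 = 0+0+1+1+0+0+1+0+0+0+0 mod 2 = 1
  c[2] = d·G[:,2] = (00110010000)·(10000000000) mod 2 = 0+0+0+0+0+0+0+0+0+0+0 mod 2 = 0
  c[3] = d·G[:,3] = (00110010000)·(01110001111) mod 2 = 0+0+1+1+0+0+0+0+0+0+0 mod 2 = 0
  c[4] = d·G[:,4] = (00110010000)·(01000000000) mod 2 = 0+0+0+0+0+0+0+0+0+0+0 mod 2 = 0
  c[5] = d·G[:,5] = (00110010000)·(00100000000) mod 2 = 0+0+1+0+0+0+0+0+0+0+0 mod 2 = 1
  c[6] = d·G[:,6] = (00110010000)·(00010000000) mod 2 = 0+0+0+1+0+0+0+0+0+0+0 mod 2 = 1
  c[7] = d·G[:,7] = (00110010000)·(00001111111) mod 2 = 0+0+0+0+0+0+1+0+0+0+0 mod 2 = 1
  c[8] = d·G[:,8] = (00110010000)·(00001000000) mod 2 = 0+0+0+0+0+0+0+0+0+0+0 mod 2 = 0
  c[9] = d·G[:,9] = (00110010000)·(00000100000) mod 2 = 0+0+0+0+0+0+0+0+0+0+0 mod 2 = 0
  c[10] = d·G[:,10] = (00110010000)·(00000010000) mod 2 = 0+0+0+0+0+0+1+0+0+0+0 mod 2 = 1
  c[11] = d·G[:,11] = (00110010000)·(00000001000) mod 2 = 0+0+0+0+0+0+0+0+0+0+0 mod 2 = 0
  c[12] = d·G[:,12] = (00110010000)·(00000000100) mod 2 = 0+0+0+0+0+0+0+0+0+0+0 mod 2 = 0
  c[13] = d·G[:,13] = (00110010000)·(00000000010) mod 2 = 0+0+0+0+0+0+0+0+0+0+0 mod 2 = 0
  c[14] = d·G[:,14] = (00110010000)·(00000000001) mod 2 = 0+0+0+0+0+0+0+0+0+0+0 mod 2 = 0
Codeword = 010001110010000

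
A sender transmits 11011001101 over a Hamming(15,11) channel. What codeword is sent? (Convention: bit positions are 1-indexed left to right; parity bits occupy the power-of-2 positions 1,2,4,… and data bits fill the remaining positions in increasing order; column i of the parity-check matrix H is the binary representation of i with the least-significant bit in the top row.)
Codeword c = d · G (mod 2), d = 11011001101:
  c[0] = d·G[:,0] = (11011001101)·(11011010101) mod 2 = 1+1+0+1+1+0+0+0+1+0+1 mod 2 = 0
  c[1] = d·G[:,1] = (11011001101)·(10110110011) mod 2 = 1+0+0+1+0+0+0+0+0+0+1 mod 2 = 1
  c[2] = d·G[:,2] = (11011001101)·(10000000000) mod 2 = 1+0+0+0+0+0+0+0+0+0+0 mod 2 = 1
  c[3] = d·G[:,3] = (11011001101)·(01110001111) mod 2 = 0+1+0+1+0+0+0+1+1+0+1 mod 2 = 1
  c[4] = d·G[:,4] = (11011001101)·(01000000000) mod 2 = 0+1+0+0+0+0+0+0+0+0+0 mod 2 = 1
  c[5] = d·G[:,5] = (11011001101)·(00100000000) mod 2 = 0+0+0+0+0+0+0+0+0+0+0 mod 2 = 0
  c[6] = d·G[:,6] = (11011001101)·(00010000000) mod 2 = 0+0+0+1+0+0+0+0+0+0+0 mod 2 = 1
  c[7] = d·G[:,7] = (11011001101)·(00001111111) mod 2 = 0+0+0+0+1+0+0+1+1+0+1 mod 2 = 0
  c[8] = d·G[:,8] = (11011001101)·(00001000000) mod 2 = 0+0+0+0+1+0+0+0+0+0+0 mod 2 = 1
  c[9] = d·G[:,9] = (11011001101)·(00000100000) mod 2 = 0+0+0+0+0+0+0+0+0+0+0 mod 2 = 0
  c[10] = d·G[:,10] = (11011001101)·(00000010000) mod 2 = 0+0+0+0+0+0+0+0+0+0+0 mod 2 = 0
  c[11] = d·G[:,11] = (11011001101)·(00000001000) mod 2 = 0+0+0+0+0+0+0+1+0+0+0 mod 2 = 1
  c[12] = d·G[:,12] = (11011001101)·(00000000100) mod 2 = 0+0+0+0+0+0+0+0+1+0+0 mod 2 = 1
  c[13] = d·G[:,13] = (11011001101)·(00000000010) mod 2 = 0+0+0+0+0+0+0+0+0+0+0 mod 2 = 0
  c[14] = d·G[:,14] = (11011001101)·(00000000001) mod 2 = 0+0+0+0+0+0+0+0+0+0+1 mod 2 = 1
Codeword = 011110101001101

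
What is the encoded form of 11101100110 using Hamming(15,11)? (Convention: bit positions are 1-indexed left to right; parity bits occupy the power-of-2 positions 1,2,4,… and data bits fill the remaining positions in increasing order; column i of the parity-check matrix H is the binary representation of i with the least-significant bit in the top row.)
Codeword c = d · G (mod 2), d = 11101100110:
  c[0] = d·G[:,0] = (11101100110)·(11011010101) mod 2 = 1+1+0+0+1+0+0+0+1+0+0 mod 2 = 0
  c[1] = d·G[:,1] = (11101100110)·(10110110011) mod 2 = 1+0+1+0+0+1+0+0+0+1+0 mod 2 = 0
  c[2] = d·G[:,2] = (11101100110)·(10000000000) mod 2 = 1+0+0+0+0+0+0+0+0+0+0 mod 2 = 1
  c[3] = d·G[:,3] = (11101100110)·(01110001111) mod 2 = 0+1+1+0+0+0+0+0+1+1+0 mod 2 = 0
  c[4] = d·G[:,4] = (11101100110)·(01000000000) mod 2 = 0+1+0+0+0+0+0+0+0+0+0 mod 2 = 1
  c[5] = d·G[:,5] = (11101100110)·(00100000000) mod 2 = 0+0+1+0+0+0+0+0+0+0+0 mod 2 = 1
  c[6] = d·G[:,6] = (11101100110)·(00010000000) mod 2 = 0+0+0+0+0+0+0+0+0+0+0 mod 2 = 0
  c[7] = d·G[:,7] = (11101100110)·(00001111111) mod 2 = 0+0+0+0+1+1+0+0+1+1+0 mod 2 = 0
  c[8] = d·G[:,8] = (11101100110)·(00001000000) mod 2 = 0+0+0+0+1+0+0+0+0+0+0 mod 2 = 1
  c[9] = d·G[:,9] = (11101100110)·(00000100000) mod 2 = 0+0+0+0+0+1+0+0+0+0+0 mod 2 = 1
  c[10] = d·G[:,10] = (11101100110)·(00000010000) mod 2 = 0+0+0+0+0+0+0+0+0+0+0 mod 2 = 0
  c[11] = d·G[:,11] = (11101100110)·(00000001000) mod 2 = 0+0+0+0+0+0+0+0+0+0+0 mod 2 = 0
  c[12] = d·G[:,12] = (11101100110)·(00000000100) mod 2 = 0+0+0+0+0+0+0+0+1+0+0 mod 2 = 1
  c[13] = d·G[:,13] = (11101100110)·(00000000010) mod 2 = 0+0+0+0+0+0+0+0+0+1+0 mod 2 = 1
  c[14] = d·G[:,14] = (11101100110)·(00000000001) mod 2 = 0+0+0+0+0+0+0+0+0+0+0 mod 2 = 0
Codeword = 001011001100110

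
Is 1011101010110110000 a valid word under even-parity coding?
Sum of all bits: 1+0+1+1+1+0+1+0+1+0+1+1+0+1+1+0+0+0+0 = 10; 10 mod 2 = 0. Result is 0 → valid parity.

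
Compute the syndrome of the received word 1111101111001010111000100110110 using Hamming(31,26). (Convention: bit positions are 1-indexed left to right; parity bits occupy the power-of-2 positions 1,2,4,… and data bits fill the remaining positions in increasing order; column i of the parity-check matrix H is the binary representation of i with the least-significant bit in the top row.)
Syndrome s = H · r^T (mod 2), r = 1111101111001010111000100110110:
  s[0] = (1010101010101010101010101010101)·(1111101111001010111000100110110) mod 2 = 1+0+1+0+1+0+1+0+1+0+0+0+1+0+1+0+1+0+1+0+0+0+1+0+0+0+1+0+1+0+0 mod 2 = 0
  s[1] = (0110011001100110011001100110011)·(1111101111001010111000100110110) mod 2 = 0+1+1+0+0+0+1+0+0+1+0+0+0+0+1+0+0+1+1+0+0+0+1+0+0+1+1+0+0+1+0 mod 2 = 1
  s[2] = (0001111000011110000111100001111)·(1111101111001010111000100110110) mod 2 = 0+0+0+1+1+0+1+0+0+0+0+0+1+0+1+0+0+0+0+0+0+0+1+0+0+0+0+0+1+1+0 mod 2 = 0
  s[3] = (0000000111111110000000011111111)·(1111101111001010111000100110110) mod 2 = 0+0+0+0+0+0+0+1+1+1+0+0+1+0+1+0+0+0+0+0+0+0+0+0+0+1+1+0+1+1+0 mod 2 = 1
  s[4] = (0000000000000001111111111111111)·(1111101111001010111000100110110) mod 2 = 0+0+0+0+0+0+0+0+0+0+0+0+0+0+0+0+1+1+1+0+0+0+1+0+0+1+1+0+1+1+0 mod 2 = 0
Syndrome = 01010
Non-zero syndrome: error at position 10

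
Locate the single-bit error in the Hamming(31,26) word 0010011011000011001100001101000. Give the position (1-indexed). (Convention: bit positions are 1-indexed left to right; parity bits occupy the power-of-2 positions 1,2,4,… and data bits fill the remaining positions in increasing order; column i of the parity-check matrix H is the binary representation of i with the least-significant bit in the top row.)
Syndrome s = H · r^T (mod 2), r = 0010011011000011001100001101000:
  s[0] = (1010101010101010101010101010101)·(0010011011000011001100001101000) mod 2 = 0+0+1+0+0+0+1+0+1+0+0+0+0+0+1+0+0+0+1+0+0+0+0+0+1+0+0+0+0+0+0 mod 2 = 0
  s[1] = (0110011001100110011001100110011)·(0010011011000011001100001101000) mod 2 = 0+0+1+0+0+1+1+0+0+1+0+0+0+0+1+0+0+0+1+0+0+0+0+0+0+1+0+0+0+0+0 mod 2 = 1
  s[2] = (0001111000011110000111100001111)·(0010011011000011001100001101000) mod 2 = 0+0+0+0+0+1+1+0+0+0+0+0+0+0+1+0+0+0+0+1+0+0+0+0+0+0+0+1+0+0+0 mod 2 = 1
  s[3] = (0000000111111110000000011111111)·(0010011011000011001100001101000) mod 2 = 0+0+0+0+0+0+0+0+1+1+0+0+0+0+1+0+0+0+0+0+0+0+0+0+1+1+0+1+0+0+0 mod 2 = 0
  s[4] = (0000000000000001111111111111111)·(0010011011000011001100001101000) mod 2 = 0+0+0+0+0+0+0+0+0+0+0+0+0+0+0+1+0+0+1+1+0+0+0+0+1+1+0+1+0+0+0 mod 2 = 0
Syndrome = 01100
Column i of H is the binary representation of i, so the syndrome is the binary index of the flipped bit.
Read s = 01100 with s[0] as LSB: 0·2^0 + 1·2^1 + 1·2^2 + 0·2^3 + 0·2^4 = 6.
Error is at bit position 6.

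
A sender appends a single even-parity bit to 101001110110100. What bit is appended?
Sum of data bits: 1+0+1+0+0+1+1+1+0+1+1+0+1+0+0 = 8.
8 mod 2 = 0, so parity bit = 0.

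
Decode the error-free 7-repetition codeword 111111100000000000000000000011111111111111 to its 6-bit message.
Split into 7-bit blocks: 1111111 0000000 0000000 0000000 1111111 1111111
Data = 100011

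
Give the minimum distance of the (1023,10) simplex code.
d_min = 512 (every nonzero codeword of the simplex code S_10 has weight 2^(r−1) = 512).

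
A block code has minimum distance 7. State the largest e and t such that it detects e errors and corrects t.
(a) Detection requires d_min ≥ e+1, so e ≤ d_min − 1 = 6.
(b) Correction requires d_min ≥ 2t+1, so t ≤ ⌊(d_min − 1)/2⌋ = ⌊6/2⌋ = 3.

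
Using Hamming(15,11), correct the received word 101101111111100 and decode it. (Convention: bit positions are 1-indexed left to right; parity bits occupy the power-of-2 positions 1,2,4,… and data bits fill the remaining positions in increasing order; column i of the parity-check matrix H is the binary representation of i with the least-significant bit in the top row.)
Syndrome s = H · r^T (mod 2), r = 101101111111100:
  s[0] = (101010101010101)·(101101111111100) mod 2 = 1+0+1+0+0+0+1+0+1+0+1+0+1+0+0 mod 2 = 0
  s[1] = (011001100110011)·(101101111111100) mod 2 = 0+0+1+0+0+1+1+0+0+1+1+0+0+0+0 mod 2 = 1
  s[2] = (000111100001111)·(101101111111100) mod 2 = 0+0+0+1+0+1+1+0+0+0+0+1+1+0+0 mod 2 = 1
  s[3] = (000000011111111)·(101101111111100) mod 2 = 0+0+0+0+0+0+0+1+1+1+1+1+1+0+0 mod 2 = 0
Syndrome = 0110
Column 6 of H equals this syndrome → error at bit 6 (1-indexed).
Flip bit 6: 101101111111100 → 101100111111100
Extract data bits at positions {3,5,6,7,9,10,11,12,13,14,15}: 10011111100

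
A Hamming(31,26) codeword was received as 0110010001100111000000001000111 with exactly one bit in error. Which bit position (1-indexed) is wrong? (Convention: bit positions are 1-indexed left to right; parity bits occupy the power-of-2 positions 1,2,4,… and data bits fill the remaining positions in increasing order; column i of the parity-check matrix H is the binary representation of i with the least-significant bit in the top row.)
Syndrome s = H · r^T (mod 2), r = 0110010001100111000000001000111:
  s[0] = (1010101010101010101010101010101)·(0110010001100111000000001000111) mod 2 = 0+0+1+0+0+0+0+0+0+0+1+0+0+0+1+0+0+0+0+0+0+0+0+0+1+0+0+0+1+0+1 mod 2 = 0
  s[1] = (0110011001100110011001100110011)·(0110010001100111000000001000111) mod 2 = 0+1+1+0+0+1+0+0+0+1+1+0+0+1+1+0+0+0+0+0+0+0+0+0+0+0+0+0+0+1+1 mod 2 = 1
  s[2] = (0001111000011110000111100001111)·(0110010001100111000000001000111) mod 2 = 0+0+0+0+0+1+0+0+0+0+0+0+0+1+1+0+0+0+0+0+0+0+0+0+0+0+0+0+1+1+1 mod 2 = 0
  s[3] = (0000000111111110000000011111111)·(0110010001100111000000001000111) mod 2 = 0+0+0+0+0+0+0+0+0+1+1+0+0+1+1+0+0+0+0+0+0+0+0+0+1+0+0+0+1+1+1 mod 2 = 0
  s[4] = (0000000000000001111111111111111)·(0110010001100111000000001000111) mod 2 = 0+0+0+0+0+0+0+0+0+0+0+0+0+0+0+1+0+0+0+0+0+0+0+0+1+0+0+0+1+1+1 mod 2 = 1
Syndrome = 01001
Column i of H is the binary representation of i, so the syndrome is the binary index of the flipped bit.
Read s = 01001 with s[0] as LSB: 0·2^0 + 1·2^1 + 0·2^2 + 0·2^3 + 1·2^4 = 18.
Error is at bit position 18.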